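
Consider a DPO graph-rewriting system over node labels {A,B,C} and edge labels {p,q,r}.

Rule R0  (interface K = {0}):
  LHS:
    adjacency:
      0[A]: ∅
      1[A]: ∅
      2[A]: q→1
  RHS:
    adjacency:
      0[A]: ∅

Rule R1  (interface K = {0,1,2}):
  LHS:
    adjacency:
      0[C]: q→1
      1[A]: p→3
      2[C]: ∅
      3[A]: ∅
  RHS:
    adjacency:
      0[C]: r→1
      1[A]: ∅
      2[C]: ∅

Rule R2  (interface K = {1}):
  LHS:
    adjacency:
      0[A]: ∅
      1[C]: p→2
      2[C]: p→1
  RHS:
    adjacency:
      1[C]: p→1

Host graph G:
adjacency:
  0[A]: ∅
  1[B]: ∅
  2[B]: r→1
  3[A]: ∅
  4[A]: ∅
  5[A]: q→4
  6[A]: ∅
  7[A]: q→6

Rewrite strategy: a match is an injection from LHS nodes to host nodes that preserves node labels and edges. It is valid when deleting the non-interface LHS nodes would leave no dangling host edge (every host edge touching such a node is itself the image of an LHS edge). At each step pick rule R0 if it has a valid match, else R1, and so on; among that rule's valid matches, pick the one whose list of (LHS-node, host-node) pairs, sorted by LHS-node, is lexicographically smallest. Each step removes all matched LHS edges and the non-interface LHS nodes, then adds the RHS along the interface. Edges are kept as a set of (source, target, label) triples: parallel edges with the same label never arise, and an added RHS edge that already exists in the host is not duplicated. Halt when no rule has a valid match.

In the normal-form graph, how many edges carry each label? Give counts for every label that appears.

start.  V:8 E:3  edges: 2-r->1 5-q->4 7-q->6
1. fire R0 via {0↦0, 1↦4, 2↦5}  →  V:6 E:2  edges: 2-r->1 7-q->6
2. fire R0 via {0↦0, 1↦6, 2↦7}  →  V:4 E:1  edges: 2-r->1
normal form: no rule applies after step 2
NF edges: [(2, 1, 'r')]

Answer: r:1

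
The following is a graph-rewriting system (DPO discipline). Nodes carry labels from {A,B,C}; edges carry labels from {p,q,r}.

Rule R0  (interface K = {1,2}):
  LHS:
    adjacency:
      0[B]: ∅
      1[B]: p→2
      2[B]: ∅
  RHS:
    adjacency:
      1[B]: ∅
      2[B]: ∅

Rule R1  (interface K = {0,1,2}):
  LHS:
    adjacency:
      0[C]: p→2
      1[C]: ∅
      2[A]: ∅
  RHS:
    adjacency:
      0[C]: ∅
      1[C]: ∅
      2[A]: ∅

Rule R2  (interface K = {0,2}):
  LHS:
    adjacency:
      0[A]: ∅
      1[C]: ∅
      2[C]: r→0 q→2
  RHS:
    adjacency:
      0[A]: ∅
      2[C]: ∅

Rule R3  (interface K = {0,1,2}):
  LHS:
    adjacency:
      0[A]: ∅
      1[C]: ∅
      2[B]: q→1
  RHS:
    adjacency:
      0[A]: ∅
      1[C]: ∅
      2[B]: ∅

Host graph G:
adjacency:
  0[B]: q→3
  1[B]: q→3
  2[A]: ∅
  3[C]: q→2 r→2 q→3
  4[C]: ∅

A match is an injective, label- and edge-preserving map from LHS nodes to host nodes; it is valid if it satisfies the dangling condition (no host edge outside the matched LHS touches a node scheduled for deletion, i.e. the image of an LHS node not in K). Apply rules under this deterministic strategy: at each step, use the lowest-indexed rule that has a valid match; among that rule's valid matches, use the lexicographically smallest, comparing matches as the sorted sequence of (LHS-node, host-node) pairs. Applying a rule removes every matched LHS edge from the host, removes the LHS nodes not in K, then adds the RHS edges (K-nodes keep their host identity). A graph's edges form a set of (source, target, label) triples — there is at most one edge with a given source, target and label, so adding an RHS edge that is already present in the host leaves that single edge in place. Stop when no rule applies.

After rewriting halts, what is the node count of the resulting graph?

Answer: 4

Rewrite trace:
start.  V:5 E:5  edges: 0-q->3 1-q->3 3-q->2 3-r->2 3-q->3
1. fire R2 via {0↦2, 1↦4, 2↦3}  →  V:4 E:3  edges: 0-q->3 1-q->3 3-q->2
2. fire R3 via {0↦2, 1↦3, 2↦0}  →  V:4 E:2  edges: 1-q->3 3-q->2
3. fire R3 via {0↦2, 1↦3, 2↦1}  →  V:4 E:1  edges: 3-q->2
normal form: no rule applies after step 3
NF nodes: {0:B, 1:B, 2:A, 3:C}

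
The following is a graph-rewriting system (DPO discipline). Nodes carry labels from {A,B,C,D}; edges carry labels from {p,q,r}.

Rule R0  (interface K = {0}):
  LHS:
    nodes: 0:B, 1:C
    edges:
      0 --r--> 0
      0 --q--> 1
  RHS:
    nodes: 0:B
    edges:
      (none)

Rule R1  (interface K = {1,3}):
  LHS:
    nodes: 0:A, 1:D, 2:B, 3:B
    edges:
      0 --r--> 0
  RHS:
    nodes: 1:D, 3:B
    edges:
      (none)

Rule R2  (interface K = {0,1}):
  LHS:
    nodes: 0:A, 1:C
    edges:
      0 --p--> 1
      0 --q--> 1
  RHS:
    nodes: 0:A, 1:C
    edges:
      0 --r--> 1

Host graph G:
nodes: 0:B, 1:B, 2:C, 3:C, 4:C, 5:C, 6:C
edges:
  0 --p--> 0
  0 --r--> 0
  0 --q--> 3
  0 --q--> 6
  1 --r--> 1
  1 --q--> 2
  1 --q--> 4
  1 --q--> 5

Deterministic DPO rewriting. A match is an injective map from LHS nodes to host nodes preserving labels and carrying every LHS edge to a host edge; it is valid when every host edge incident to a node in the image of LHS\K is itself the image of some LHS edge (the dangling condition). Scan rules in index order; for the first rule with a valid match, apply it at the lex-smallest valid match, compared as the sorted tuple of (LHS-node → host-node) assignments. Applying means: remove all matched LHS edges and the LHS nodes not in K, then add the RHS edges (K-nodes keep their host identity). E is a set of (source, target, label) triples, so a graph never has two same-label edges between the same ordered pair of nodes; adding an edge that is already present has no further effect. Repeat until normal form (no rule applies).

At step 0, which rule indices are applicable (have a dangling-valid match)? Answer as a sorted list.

R0: 5 valid matches — {0↦0, 1↦3}, {0↦0, 1↦6}, {0↦1, 1↦2} (+2 more)
R1: no valid match — LHS pattern not found
R2: no valid match — LHS pattern not found

Answer: [R0]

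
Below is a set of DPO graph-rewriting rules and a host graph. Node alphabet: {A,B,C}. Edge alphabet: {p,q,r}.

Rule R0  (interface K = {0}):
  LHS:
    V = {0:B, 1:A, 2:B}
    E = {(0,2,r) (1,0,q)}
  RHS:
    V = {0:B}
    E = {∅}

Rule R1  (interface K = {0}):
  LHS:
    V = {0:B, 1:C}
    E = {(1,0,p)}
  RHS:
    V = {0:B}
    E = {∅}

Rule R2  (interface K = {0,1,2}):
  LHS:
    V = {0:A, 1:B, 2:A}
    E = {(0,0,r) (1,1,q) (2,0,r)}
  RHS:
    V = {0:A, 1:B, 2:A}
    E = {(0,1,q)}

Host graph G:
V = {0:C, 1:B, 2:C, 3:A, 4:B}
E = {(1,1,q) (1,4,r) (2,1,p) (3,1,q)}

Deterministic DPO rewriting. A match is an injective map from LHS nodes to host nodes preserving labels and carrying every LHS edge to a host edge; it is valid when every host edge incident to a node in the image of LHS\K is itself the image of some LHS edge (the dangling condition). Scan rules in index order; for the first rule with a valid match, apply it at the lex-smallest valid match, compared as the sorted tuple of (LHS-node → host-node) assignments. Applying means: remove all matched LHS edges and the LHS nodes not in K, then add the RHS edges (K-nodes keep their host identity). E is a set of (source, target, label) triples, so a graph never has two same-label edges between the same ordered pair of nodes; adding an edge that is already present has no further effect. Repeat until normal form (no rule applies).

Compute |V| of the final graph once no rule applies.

[0] host  ⇒  5 nodes, 4 edges  {1-q->1 1-r->4 2-p->1 3-q->1}
[1] R0 @ {0↦1, 1↦3, 2↦4}  ⇒  3 nodes, 2 edges  {1-q->1 2-p->1}
[2] R1 @ {0↦1, 1↦2}  ⇒  2 nodes, 1 edges  {1-q->1}
halt: no rule applies after step 2
NF nodes: {0:C, 1:B}

Answer: 2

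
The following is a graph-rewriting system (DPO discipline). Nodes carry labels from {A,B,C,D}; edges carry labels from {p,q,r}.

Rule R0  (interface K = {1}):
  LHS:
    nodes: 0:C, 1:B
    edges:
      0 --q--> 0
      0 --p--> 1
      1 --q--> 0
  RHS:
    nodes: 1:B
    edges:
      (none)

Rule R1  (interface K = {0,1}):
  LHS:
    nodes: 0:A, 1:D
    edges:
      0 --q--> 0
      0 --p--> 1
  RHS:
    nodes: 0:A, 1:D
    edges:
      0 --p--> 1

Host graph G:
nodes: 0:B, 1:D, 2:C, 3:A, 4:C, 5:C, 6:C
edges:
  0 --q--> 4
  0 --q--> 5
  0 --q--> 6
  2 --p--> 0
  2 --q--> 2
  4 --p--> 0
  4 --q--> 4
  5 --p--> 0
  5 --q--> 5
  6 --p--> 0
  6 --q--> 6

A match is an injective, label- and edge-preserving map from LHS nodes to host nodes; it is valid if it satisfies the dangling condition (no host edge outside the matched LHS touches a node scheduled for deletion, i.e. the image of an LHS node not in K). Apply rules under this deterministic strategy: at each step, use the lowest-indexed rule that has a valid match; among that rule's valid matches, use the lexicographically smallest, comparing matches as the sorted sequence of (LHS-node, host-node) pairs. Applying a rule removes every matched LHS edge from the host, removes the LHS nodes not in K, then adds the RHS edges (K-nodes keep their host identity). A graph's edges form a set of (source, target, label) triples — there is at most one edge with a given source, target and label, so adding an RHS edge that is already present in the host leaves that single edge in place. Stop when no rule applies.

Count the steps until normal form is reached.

start.  V:7 E:11  edges: 0-q->4 0-q->5 0-q->6 2-p->0 2-q->2 4-p->0 4-q->4 5-p->0 5-q->5 6-p->0 6-q->6
1. fire R0 via {0↦4, 1↦0}  →  V:6 E:8  edges: 0-q->5 0-q->6 2-p->0 2-q->2 5-p->0 5-q->5 6-p->0 6-q->6
2. fire R0 via {0↦5, 1↦0}  →  V:5 E:5  edges: 0-q->6 2-p->0 2-q->2 6-p->0 6-q->6
3. fire R0 via {0↦6, 1↦0}  →  V:4 E:2  edges: 2-p->0 2-q->2
final graph: no rule applies after step 3

Answer: 3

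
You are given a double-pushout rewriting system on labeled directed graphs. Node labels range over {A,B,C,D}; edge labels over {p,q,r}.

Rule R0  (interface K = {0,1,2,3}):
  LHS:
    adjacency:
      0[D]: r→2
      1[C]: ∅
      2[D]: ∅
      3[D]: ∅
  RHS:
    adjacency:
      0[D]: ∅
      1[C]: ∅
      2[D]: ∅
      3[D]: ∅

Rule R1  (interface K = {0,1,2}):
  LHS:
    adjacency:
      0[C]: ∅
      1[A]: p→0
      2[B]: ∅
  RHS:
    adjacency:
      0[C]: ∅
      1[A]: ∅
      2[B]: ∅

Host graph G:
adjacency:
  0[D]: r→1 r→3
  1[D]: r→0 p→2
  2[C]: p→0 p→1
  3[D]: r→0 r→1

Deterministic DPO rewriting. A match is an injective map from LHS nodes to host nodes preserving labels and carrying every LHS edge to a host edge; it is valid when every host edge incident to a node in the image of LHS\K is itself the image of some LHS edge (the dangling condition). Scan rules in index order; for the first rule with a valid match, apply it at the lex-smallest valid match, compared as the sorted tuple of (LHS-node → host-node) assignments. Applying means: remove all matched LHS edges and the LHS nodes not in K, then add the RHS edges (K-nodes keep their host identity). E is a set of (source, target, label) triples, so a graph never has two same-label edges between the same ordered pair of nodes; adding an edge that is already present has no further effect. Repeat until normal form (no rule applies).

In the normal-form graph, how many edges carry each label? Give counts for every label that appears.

initial: |V|=4 |E|=8  E = 0-r->1 0-r->3 1-r->0 1-p->2 2-p->0 2-p->1 3-r->0 3-r->1
step 1: apply R0 at {0↦0, 1↦2, 2↦1, 3↦3}  → |V|=4 |E|=7  E = 0-r->3 1-r->0 1-p->2 2-p->0 2-p->1 3-r->0 3-r->1
step 2: apply R0 at {0↦0, 1↦2, 2↦3, 3↦1}  → |V|=4 |E|=6  E = 1-r->0 1-p->2 2-p->0 2-p->1 3-r->0 3-r->1
step 3: apply R0 at {0↦1, 1↦2, 2↦0, 3↦3}  → |V|=4 |E|=5  E = 1-p->2 2-p->0 2-p->1 3-r->0 3-r->1
step 4: apply R0 at {0↦3, 1↦2, 2↦0, 3↦1}  → |V|=4 |E|=4  E = 1-p->2 2-p->0 2-p->1 3-r->1
step 5: apply R0 at {0↦3, 1↦2, 2↦1, 3↦0}  → |V|=4 |E|=3  E = 1-p->2 2-p->0 2-p->1
final graph: no rule applies after step 5
NF edges: [(1, 2, 'p'), (2, 0, 'p'), (2, 1, 'p')]

Answer: p:3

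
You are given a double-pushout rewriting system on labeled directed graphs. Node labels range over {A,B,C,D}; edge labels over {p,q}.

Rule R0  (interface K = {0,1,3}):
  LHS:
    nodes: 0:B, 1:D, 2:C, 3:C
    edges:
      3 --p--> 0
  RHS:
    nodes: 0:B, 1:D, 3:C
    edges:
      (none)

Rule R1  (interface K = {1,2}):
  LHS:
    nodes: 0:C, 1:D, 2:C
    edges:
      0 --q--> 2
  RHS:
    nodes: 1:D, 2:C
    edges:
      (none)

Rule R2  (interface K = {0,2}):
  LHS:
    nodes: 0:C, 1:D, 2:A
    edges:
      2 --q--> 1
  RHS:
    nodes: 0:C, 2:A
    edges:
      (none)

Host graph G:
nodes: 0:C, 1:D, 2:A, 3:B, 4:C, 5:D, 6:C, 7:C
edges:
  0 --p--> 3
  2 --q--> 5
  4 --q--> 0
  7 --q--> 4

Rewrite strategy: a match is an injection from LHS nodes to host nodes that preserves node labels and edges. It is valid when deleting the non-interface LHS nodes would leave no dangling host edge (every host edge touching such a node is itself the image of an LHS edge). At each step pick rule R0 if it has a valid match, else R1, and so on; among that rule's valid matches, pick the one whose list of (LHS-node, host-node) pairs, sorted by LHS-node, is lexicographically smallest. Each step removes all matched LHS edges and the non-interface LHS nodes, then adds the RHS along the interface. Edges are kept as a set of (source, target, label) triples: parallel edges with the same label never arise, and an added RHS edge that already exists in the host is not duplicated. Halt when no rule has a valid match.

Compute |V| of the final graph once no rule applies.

Answer: 4

Steps:
[0] host  ⇒  8 nodes, 4 edges  {0-p->3 2-q->5 4-q->0 7-q->4}
[1] R0 @ {0↦3, 1↦1, 2↦6, 3↦0}  ⇒  7 nodes, 3 edges  {2-q->5 4-q->0 7-q->4}
[2] R1 @ {0↦7, 1↦1, 2↦4}  ⇒  6 nodes, 2 edges  {2-q->5 4-q->0}
[3] R1 @ {0↦4, 1↦1, 2↦0}  ⇒  5 nodes, 1 edges  {2-q->5}
[4] R2 @ {0↦0, 1↦5, 2↦2}  ⇒  4 nodes, 0 edges  {∅}
halt: no rule applies after step 4
NF nodes: {0:C, 1:D, 2:A, 3:B}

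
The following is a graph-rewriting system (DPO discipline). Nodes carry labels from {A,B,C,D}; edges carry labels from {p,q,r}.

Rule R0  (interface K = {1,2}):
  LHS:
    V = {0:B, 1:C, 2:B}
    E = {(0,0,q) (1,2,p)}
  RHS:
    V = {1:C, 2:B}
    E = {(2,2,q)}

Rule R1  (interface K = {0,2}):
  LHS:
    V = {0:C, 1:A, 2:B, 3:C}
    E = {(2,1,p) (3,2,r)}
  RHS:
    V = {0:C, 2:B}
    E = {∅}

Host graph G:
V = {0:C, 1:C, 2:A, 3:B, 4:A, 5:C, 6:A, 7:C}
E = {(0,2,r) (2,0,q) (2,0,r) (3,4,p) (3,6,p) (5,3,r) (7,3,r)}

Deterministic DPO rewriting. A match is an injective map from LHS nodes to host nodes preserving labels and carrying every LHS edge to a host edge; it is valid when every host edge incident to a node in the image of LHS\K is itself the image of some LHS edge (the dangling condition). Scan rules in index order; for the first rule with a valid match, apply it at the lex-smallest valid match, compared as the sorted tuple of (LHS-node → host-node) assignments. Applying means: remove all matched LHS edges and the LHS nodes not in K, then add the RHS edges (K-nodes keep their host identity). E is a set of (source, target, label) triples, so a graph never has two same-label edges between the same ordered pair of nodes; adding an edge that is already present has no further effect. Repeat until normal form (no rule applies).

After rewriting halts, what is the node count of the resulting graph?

initial: |V|=8 |E|=7  E = 0-r->2 2-q->0 2-r->0 3-p->4 3-p->6 5-r->3 7-r->3
step 1: apply R1 at {0↦0, 1↦4, 2↦3, 3↦5}  → |V|=6 |E|=5  E = 0-r->2 2-q->0 2-r->0 3-p->6 7-r->3
step 2: apply R1 at {0↦0, 1↦6, 2↦3, 3↦7}  → |V|=4 |E|=3  E = 0-r->2 2-q->0 2-r->0
final graph: no rule applies after step 2
NF nodes: {0:C, 1:C, 2:A, 3:B}

Answer: 4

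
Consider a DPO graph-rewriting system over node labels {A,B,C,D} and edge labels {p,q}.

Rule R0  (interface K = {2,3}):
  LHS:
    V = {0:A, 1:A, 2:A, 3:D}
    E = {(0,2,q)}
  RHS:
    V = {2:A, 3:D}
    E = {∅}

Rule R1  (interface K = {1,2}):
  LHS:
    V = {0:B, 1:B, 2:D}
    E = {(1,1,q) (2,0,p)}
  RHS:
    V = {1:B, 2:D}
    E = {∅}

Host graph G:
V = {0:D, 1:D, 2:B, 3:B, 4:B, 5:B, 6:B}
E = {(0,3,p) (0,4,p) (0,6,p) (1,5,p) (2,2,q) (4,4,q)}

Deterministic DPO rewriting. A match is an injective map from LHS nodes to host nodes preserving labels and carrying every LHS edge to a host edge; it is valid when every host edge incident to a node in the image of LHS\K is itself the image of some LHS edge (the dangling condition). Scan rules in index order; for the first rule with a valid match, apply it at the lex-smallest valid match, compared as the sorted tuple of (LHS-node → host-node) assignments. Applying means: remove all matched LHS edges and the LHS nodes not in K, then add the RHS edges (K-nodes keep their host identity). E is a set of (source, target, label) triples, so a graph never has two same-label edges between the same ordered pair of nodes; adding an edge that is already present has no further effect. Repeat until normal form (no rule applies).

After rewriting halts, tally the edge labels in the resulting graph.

start.  V:7 E:6  edges: 0-p->3 0-p->4 0-p->6 1-p->5 2-q->2 4-q->4
1. fire R1 via {0↦3, 1↦2, 2↦0}  →  V:6 E:4  edges: 0-p->4 0-p->6 1-p->5 4-q->4
2. fire R1 via {0↦5, 1↦4, 2↦1}  →  V:5 E:2  edges: 0-p->4 0-p->6
halt: no rule applies after step 2
NF edges: [(0, 4, 'p'), (0, 6, 'p')]

Answer: p:2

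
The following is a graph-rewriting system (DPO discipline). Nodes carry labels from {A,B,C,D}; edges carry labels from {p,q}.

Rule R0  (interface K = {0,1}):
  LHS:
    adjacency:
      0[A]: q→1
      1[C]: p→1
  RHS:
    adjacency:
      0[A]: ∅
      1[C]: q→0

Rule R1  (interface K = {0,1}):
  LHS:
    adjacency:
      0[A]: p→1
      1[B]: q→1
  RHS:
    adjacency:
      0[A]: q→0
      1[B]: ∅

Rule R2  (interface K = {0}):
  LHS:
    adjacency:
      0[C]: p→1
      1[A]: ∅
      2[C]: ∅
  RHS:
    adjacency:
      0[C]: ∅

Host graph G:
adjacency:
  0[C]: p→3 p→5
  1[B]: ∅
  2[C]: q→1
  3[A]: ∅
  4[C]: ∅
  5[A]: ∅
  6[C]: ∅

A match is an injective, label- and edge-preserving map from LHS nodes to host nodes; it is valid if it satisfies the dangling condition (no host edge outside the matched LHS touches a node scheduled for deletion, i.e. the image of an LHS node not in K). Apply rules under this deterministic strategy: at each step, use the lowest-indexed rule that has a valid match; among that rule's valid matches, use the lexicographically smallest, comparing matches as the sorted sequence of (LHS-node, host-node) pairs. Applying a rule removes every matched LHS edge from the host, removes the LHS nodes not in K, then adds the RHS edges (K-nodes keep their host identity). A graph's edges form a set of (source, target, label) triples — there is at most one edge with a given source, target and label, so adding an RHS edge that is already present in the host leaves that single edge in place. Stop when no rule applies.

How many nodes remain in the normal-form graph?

start.  V:7 E:3  edges: 0-p->3 0-p->5 2-q->1
1. fire R2 via {0↦0, 1↦3, 2↦4}  →  V:5 E:2  edges: 0-p->5 2-q->1
2. fire R2 via {0↦0, 1↦5, 2↦6}  →  V:3 E:1  edges: 2-q->1
final graph: no rule applies after step 2
NF nodes: {0:C, 1:B, 2:C}

Answer: 3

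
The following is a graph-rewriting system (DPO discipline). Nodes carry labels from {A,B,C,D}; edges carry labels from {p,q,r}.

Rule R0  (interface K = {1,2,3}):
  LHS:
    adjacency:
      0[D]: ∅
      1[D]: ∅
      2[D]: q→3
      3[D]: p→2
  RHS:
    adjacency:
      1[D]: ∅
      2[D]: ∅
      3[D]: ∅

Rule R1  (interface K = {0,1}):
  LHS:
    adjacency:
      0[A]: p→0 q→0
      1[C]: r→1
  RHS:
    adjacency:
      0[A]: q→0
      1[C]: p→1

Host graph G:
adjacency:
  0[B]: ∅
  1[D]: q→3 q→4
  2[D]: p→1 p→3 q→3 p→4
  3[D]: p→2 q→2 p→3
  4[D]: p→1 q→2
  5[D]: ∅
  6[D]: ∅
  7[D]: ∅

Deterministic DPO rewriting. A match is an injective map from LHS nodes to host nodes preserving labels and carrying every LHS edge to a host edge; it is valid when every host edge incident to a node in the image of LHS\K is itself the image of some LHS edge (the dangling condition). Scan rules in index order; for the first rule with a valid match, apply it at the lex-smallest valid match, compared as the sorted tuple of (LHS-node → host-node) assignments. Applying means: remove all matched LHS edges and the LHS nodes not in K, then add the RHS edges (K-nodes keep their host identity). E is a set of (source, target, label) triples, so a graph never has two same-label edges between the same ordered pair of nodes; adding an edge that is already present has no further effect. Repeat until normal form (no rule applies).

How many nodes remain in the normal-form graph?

start.  V:8 E:11  edges: 1-q->3 1-q->4 2-p->1 2-p->3 2-q->3 2-p->4 3-p->2 3-q->2 3-p->3 4-p->1 4-q->2
1. fire R0 via {0↦5, 1↦1, 2↦2, 3↦3}  →  V:7 E:9  edges: 1-q->3 1-q->4 2-p->1 2-p->3 2-p->4 3-q->2 3-p->3 4-p->1 4-q->2
2. fire R0 via {0↦6, 1↦1, 2↦3, 3↦2}  →  V:6 E:7  edges: 1-q->3 1-q->4 2-p->1 2-p->4 3-p->3 4-p->1 4-q->2
3. fire R0 via {0↦7, 1↦1, 2↦4, 3↦2}  →  V:5 E:5  edges: 1-q->3 1-q->4 2-p->1 3-p->3 4-p->1
halt: no rule applies after step 3
NF nodes: {0:B, 1:D, 2:D, 3:D, 4:D}

Answer: 5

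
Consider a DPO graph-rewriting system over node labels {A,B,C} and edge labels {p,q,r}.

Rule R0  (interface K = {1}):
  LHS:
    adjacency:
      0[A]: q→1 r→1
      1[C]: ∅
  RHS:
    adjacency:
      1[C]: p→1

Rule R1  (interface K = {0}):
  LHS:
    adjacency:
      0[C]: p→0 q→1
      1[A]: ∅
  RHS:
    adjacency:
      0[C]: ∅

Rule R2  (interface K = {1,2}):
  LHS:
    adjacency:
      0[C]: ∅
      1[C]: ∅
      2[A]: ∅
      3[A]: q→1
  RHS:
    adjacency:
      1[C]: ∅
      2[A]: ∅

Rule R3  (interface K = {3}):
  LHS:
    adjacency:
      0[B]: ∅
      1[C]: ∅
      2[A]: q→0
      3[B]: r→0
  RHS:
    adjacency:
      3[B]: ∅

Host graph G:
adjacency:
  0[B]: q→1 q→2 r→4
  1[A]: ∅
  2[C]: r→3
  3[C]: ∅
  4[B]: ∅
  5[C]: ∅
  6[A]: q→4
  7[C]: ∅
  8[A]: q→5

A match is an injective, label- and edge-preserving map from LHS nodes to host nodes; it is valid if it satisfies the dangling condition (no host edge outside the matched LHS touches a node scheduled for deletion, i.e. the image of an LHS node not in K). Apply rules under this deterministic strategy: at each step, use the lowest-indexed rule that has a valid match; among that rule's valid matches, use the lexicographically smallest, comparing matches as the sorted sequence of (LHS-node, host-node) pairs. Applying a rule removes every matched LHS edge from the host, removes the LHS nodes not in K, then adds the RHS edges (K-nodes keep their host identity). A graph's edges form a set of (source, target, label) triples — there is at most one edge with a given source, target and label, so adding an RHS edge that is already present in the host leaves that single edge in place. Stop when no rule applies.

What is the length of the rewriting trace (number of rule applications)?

Answer: 2

Rewrite trace:
[0] host  ⇒  9 nodes, 6 edges  {0-q->1 0-q->2 0-r->4 2-r->3 6-q->4 8-q->5}
[1] R2 @ {0↦7, 1↦5, 2↦1, 3↦8}  ⇒  7 nodes, 5 edges  {0-q->1 0-q->2 0-r->4 2-r->3 6-q->4}
[2] R3 @ {0↦4, 1↦5, 2↦6, 3↦0}  ⇒  4 nodes, 3 edges  {0-q->1 0-q->2 2-r->3}
halt: no rule applies after step 2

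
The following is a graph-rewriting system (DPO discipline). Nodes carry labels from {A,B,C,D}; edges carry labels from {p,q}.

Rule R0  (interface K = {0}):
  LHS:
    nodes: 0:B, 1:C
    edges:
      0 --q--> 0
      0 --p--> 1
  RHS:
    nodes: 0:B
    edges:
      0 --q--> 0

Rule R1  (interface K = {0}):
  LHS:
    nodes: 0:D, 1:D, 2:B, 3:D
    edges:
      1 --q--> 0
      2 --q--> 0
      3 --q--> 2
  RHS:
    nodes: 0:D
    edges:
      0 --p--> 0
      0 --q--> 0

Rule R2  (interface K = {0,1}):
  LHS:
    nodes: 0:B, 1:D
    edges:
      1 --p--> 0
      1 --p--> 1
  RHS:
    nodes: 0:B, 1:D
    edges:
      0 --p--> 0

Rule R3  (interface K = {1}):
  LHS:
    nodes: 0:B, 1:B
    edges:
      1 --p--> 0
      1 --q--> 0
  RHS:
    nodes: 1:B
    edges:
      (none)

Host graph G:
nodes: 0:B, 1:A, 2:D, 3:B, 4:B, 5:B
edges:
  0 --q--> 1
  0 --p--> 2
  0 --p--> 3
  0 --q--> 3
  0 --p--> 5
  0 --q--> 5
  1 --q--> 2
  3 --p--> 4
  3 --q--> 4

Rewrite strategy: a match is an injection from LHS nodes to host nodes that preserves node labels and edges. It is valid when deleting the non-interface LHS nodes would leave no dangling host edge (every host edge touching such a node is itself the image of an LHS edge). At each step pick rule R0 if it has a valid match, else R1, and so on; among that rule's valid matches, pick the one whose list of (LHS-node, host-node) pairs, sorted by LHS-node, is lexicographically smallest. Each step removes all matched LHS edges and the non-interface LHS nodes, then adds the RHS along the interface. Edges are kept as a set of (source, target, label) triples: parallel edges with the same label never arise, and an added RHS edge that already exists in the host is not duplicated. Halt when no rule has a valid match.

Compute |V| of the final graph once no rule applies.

[0] host  ⇒  6 nodes, 9 edges  {0-q->1 0-p->2 0-p->3 0-q->3 0-p->5 0-q->5 1-q->2 3-p->4 3-q->4}
[1] R3 @ {0↦4, 1↦3}  ⇒  5 nodes, 7 edges  {0-q->1 0-p->2 0-p->3 0-q->3 0-p->5 0-q->5 1-q->2}
[2] R3 @ {0↦3, 1↦0}  ⇒  4 nodes, 5 edges  {0-q->1 0-p->2 0-p->5 0-q->5 1-q->2}
[3] R3 @ {0↦5, 1↦0}  ⇒  3 nodes, 3 edges  {0-q->1 0-p->2 1-q->2}
final graph: no rule applies after step 3
NF nodes: {0:B, 1:A, 2:D}

Answer: 3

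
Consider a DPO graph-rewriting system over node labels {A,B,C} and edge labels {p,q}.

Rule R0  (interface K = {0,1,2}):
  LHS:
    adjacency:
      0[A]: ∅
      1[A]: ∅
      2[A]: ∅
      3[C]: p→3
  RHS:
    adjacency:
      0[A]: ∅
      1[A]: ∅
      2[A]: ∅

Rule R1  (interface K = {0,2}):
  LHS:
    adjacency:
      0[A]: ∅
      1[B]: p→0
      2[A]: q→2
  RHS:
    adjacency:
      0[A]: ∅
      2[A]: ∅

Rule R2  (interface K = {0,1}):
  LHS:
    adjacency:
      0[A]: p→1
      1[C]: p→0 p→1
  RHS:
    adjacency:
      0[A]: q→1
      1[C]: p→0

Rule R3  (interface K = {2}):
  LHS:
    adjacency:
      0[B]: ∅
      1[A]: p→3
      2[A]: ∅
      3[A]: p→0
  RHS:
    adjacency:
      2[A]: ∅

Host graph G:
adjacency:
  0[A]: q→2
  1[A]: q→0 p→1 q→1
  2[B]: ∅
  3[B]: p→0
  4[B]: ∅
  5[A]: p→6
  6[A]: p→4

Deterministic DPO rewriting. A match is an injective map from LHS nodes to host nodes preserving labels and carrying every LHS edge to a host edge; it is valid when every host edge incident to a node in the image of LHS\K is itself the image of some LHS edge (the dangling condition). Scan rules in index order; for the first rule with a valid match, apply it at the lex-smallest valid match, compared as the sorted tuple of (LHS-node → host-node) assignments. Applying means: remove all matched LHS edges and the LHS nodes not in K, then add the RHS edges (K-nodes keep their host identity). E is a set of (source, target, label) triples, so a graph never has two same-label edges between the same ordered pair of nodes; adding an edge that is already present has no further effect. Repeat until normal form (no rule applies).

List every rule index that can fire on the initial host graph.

R0: no valid match — LHS pattern not found
R1: 1 valid match — {0↦0, 1↦3, 2↦1}
R2: no valid match — LHS pattern not found
R3: 2 valid matches — {0↦4, 1↦5, 2↦0, 3↦6}, {0↦4, 1↦5, 2↦1, 3↦6}

Answer: [R1,R3]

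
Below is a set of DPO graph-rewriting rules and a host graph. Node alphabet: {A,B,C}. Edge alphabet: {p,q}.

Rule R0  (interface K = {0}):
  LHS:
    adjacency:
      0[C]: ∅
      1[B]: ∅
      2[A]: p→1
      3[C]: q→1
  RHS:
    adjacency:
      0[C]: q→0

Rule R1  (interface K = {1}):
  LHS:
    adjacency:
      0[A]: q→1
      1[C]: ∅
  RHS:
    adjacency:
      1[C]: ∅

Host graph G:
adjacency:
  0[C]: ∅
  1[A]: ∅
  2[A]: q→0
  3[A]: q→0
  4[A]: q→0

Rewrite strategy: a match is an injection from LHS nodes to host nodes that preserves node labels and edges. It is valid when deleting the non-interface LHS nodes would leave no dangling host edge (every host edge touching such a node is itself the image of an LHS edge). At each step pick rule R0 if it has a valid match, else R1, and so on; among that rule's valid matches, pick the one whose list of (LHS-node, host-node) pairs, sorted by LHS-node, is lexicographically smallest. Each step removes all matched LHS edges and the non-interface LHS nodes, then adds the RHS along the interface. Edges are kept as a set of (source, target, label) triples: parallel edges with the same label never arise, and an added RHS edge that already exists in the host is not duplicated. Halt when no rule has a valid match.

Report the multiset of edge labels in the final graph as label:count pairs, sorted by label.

Answer: (no edges)

Steps:
start.  V:5 E:3  edges: 2-q->0 3-q->0 4-q->0
1. fire R1 via {0↦2, 1↦0}  →  V:4 E:2  edges: 3-q->0 4-q->0
2. fire R1 via {0↦3, 1↦0}  →  V:3 E:1  edges: 4-q->0
3. fire R1 via {0↦4, 1↦0}  →  V:2 E:0  edges: ∅
final graph: no rule applies after step 3
NF edges: []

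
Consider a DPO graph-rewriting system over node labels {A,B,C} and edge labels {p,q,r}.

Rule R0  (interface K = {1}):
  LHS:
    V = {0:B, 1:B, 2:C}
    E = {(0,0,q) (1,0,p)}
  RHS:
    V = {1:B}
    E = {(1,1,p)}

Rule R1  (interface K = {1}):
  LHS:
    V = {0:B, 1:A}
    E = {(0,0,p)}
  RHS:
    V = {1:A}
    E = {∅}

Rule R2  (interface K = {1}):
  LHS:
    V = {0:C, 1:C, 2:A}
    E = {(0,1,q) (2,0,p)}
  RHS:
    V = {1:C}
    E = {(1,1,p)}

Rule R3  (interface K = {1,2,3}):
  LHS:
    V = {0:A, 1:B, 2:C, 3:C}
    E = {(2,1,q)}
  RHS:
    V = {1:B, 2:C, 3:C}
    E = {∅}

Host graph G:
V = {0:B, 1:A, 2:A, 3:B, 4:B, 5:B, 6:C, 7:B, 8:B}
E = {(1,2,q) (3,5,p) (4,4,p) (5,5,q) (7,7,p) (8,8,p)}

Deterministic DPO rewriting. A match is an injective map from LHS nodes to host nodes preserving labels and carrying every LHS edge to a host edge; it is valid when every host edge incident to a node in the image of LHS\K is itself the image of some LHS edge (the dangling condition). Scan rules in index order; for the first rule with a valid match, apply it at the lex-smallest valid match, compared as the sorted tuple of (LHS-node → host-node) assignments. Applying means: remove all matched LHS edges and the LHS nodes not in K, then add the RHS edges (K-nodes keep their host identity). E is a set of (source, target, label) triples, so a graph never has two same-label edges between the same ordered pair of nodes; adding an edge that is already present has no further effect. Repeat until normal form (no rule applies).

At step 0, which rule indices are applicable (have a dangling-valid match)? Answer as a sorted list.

R0: 1 valid match — {0↦5, 1↦3, 2↦6}
R1: 6 valid matches — {0↦4, 1↦1}, {0↦4, 1↦2}, {0↦7, 1↦1} (+3 more)
R2: no valid match — LHS pattern not found
R3: no valid match — LHS pattern not found

Answer: [R0,R1]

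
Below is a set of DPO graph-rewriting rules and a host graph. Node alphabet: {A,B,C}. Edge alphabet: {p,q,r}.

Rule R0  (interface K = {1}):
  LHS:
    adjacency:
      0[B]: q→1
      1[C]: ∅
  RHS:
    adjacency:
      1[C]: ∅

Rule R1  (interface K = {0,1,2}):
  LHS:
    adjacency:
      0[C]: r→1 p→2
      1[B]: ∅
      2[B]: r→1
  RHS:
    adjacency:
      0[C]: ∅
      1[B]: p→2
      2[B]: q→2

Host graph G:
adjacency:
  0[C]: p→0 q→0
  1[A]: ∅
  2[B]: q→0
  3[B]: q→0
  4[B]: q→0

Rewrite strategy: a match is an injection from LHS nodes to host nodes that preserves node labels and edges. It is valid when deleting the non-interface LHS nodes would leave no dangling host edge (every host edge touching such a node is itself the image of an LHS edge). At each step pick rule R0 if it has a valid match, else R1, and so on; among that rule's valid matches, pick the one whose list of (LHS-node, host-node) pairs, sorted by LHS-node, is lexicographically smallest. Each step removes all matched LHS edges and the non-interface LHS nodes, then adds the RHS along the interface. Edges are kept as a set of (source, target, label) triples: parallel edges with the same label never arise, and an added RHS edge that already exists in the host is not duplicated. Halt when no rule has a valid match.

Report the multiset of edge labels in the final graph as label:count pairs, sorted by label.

start.  V:5 E:5  edges: 0-p->0 0-q->0 2-q->0 3-q->0 4-q->0
1. fire R0 via {0↦2, 1↦0}  →  V:4 E:4  edges: 0-p->0 0-q->0 3-q->0 4-q->0
2. fire R0 via {0↦3, 1↦0}  →  V:3 E:3  edges: 0-p->0 0-q->0 4-q->0
3. fire R0 via {0↦4, 1↦0}  →  V:2 E:2  edges: 0-p->0 0-q->0
halt: no rule applies after step 3
NF edges: [(0, 0, 'p'), (0, 0, 'q')]

Answer: p:1 q:1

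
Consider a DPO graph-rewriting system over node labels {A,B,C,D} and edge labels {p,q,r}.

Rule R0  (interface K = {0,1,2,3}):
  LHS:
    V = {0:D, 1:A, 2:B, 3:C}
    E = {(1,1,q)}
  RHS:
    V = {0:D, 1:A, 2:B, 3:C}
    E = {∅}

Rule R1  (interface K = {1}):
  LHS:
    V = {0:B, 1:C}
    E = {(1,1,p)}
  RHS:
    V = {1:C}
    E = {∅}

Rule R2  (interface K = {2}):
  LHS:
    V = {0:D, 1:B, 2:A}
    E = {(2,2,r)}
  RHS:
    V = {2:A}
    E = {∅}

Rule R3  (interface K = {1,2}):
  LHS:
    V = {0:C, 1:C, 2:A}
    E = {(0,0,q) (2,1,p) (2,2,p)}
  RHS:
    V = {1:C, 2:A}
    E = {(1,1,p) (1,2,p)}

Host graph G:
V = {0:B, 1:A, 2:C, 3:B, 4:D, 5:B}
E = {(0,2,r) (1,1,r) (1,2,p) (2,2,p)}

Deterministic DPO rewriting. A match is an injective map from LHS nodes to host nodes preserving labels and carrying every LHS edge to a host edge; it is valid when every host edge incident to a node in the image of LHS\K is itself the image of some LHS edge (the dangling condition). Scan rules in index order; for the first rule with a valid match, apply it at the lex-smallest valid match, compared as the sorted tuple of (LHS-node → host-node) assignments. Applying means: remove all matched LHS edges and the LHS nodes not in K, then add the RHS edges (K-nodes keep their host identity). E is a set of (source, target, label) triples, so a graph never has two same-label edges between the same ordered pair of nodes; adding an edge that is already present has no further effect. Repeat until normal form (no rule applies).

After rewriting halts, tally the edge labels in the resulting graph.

initial: |V|=6 |E|=4  E = 0-r->2 1-r->1 1-p->2 2-p->2
step 1: apply R1 at {0↦3, 1↦2}  → |V|=5 |E|=3  E = 0-r->2 1-r->1 1-p->2
step 2: apply R2 at {0↦4, 1↦5, 2↦1}  → |V|=3 |E|=2  E = 0-r->2 1-p->2
normal form: no rule applies after step 2
NF edges: [(0, 2, 'r'), (1, 2, 'p')]

Answer: p:1 r:1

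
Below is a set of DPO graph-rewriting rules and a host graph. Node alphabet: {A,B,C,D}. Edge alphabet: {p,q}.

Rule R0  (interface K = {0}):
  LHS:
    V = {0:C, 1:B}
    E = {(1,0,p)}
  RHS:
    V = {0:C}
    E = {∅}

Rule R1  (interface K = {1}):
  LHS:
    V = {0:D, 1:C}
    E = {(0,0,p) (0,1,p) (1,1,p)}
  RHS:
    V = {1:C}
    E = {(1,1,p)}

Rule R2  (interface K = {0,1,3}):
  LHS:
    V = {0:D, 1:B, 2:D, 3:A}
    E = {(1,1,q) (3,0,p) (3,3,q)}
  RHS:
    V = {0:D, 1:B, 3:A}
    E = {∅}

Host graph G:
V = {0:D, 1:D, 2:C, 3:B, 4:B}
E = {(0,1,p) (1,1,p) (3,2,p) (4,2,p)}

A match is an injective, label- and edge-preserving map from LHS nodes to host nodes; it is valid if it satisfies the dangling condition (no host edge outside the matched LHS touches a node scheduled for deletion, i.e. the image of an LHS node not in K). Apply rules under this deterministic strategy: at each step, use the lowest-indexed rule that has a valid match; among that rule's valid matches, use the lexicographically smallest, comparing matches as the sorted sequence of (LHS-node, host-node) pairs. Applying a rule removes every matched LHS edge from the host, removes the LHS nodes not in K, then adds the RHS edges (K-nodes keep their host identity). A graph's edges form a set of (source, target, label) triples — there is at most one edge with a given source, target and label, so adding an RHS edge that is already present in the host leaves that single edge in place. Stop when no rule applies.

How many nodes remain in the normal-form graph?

[0] host  ⇒  5 nodes, 4 edges  {0-p->1 1-p->1 3-p->2 4-p->2}
[1] R0 @ {0↦2, 1↦3}  ⇒  4 nodes, 3 edges  {0-p->1 1-p->1 4-p->2}
[2] R0 @ {0↦2, 1↦4}  ⇒  3 nodes, 2 edges  {0-p->1 1-p->1}
halt: no rule applies after step 2
NF nodes: {0:D, 1:D, 2:C}

Answer: 3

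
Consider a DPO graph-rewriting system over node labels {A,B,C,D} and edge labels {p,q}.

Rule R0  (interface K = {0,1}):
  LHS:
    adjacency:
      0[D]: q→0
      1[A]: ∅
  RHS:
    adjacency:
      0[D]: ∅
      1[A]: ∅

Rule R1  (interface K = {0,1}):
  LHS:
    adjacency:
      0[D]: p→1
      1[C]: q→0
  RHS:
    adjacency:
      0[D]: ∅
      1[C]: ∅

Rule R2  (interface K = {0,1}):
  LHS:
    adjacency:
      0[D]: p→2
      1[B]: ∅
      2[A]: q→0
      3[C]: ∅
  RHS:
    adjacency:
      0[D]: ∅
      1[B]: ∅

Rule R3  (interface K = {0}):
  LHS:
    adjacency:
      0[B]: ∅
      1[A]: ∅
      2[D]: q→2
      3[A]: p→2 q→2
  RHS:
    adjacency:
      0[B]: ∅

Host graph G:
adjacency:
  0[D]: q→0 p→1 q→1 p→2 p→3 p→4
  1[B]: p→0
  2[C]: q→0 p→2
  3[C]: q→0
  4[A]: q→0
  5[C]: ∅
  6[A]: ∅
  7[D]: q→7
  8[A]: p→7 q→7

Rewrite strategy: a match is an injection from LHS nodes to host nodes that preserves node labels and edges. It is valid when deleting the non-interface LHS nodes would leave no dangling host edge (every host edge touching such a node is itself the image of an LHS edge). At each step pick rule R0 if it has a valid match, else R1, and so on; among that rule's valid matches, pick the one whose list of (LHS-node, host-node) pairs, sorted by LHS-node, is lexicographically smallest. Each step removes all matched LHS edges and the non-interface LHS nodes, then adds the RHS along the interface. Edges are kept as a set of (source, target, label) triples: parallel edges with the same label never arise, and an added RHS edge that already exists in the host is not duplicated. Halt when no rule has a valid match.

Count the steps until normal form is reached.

[0] host  ⇒  9 nodes, 14 edges  {0-q->0 0-p->1 0-q->1 0-p->2 0-p->3 0-p->4 1-p->0 2-q->0 2-p->2 3-q->0 4-q->0 7-q->7 8-p->7 8-q->7}
[1] R0 @ {0↦0, 1↦4}  ⇒  9 nodes, 13 edges  {0-p->1 0-q->1 0-p->2 0-p->3 0-p->4 1-p->0 2-q->0 2-p->2 3-q->0 4-q->0 7-q->7 8-p->7 8-q->7}
[2] R0 @ {0↦7, 1↦4}  ⇒  9 nodes, 12 edges  {0-p->1 0-q->1 0-p->2 0-p->3 0-p->4 1-p->0 2-q->0 2-p->2 3-q->0 4-q->0 8-p->7 8-q->7}
[3] R1 @ {0↦0, 1↦2}  ⇒  9 nodes, 10 edges  {0-p->1 0-q->1 0-p->3 0-p->4 1-p->0 2-p->2 3-q->0 4-q->0 8-p->7 8-q->7}
[4] R1 @ {0↦0, 1↦3}  ⇒  9 nodes, 8 edges  {0-p->1 0-q->1 0-p->4 1-p->0 2-p->2 4-q->0 8-p->7 8-q->7}
[5] R2 @ {0↦0, 1↦1, 2↦4, 3↦3}  ⇒  7 nodes, 6 edges  {0-p->1 0-q->1 1-p->0 2-p->2 8-p->7 8-q->7}
halt: no rule applies after step 5

Answer: 5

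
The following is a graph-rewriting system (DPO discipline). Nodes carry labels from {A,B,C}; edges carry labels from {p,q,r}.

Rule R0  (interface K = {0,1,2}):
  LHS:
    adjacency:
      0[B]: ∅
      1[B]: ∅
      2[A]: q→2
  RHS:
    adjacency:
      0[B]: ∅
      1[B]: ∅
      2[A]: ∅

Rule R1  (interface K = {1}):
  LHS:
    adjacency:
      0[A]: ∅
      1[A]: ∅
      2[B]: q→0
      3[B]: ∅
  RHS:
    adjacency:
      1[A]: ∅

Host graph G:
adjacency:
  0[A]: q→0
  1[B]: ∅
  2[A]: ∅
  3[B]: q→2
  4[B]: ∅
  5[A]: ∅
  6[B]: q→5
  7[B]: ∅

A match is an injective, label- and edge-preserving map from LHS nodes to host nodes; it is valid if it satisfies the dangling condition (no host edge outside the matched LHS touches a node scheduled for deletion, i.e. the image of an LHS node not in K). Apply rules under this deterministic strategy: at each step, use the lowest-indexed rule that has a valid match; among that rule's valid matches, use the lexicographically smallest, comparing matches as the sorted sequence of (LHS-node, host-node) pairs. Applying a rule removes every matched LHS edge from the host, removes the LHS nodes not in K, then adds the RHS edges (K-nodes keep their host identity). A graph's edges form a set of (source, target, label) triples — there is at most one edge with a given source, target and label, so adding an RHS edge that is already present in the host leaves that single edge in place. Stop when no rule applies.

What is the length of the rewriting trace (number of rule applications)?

[0] host  ⇒  8 nodes, 3 edges  {0-q->0 3-q->2 6-q->5}
[1] R0 @ {0↦1, 1↦3, 2↦0}  ⇒  8 nodes, 2 edges  {3-q->2 6-q->5}
[2] R1 @ {0↦2, 1↦0, 2↦3, 3↦1}  ⇒  5 nodes, 1 edges  {6-q->5}
[3] R1 @ {0↦5, 1↦0, 2↦6, 3↦4}  ⇒  2 nodes, 0 edges  {∅}
halt: no rule applies after step 3

Answer: 3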